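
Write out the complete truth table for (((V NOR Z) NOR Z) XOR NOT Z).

V | Z | Output
--------------
0 | 0 | 1
0 | 1 | 0
1 | 0 | 0
1 | 1 | 0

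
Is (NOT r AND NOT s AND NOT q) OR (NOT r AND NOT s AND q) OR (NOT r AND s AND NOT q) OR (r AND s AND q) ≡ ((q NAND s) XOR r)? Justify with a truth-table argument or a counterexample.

Yes, they are equivalent — the two output columns agree on all 8 assignments:
r | s | q | Expression 1 | Expression 2
---------------------------------------
0 | 0 | 0 | 1 | 1
0 | 0 | 1 | 1 | 1
0 | 1 | 0 | 1 | 1
0 | 1 | 1 | 0 | 0
1 | 0 | 0 | 0 | 0
1 | 0 | 1 | 0 | 0
1 | 1 | 0 | 0 | 0
1 | 1 | 1 | 1 | 1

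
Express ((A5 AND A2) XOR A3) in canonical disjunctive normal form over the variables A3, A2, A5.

(NOT A3 AND A2 AND A5) OR (A3 AND NOT A2 AND NOT A5) OR (A3 AND NOT A2 AND A5) OR (A3 AND A2 AND NOT A5)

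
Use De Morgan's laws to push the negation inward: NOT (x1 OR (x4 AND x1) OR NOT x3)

NOT x1 AND NOT (x4 AND x1) AND x3
De Morgan's: NOT(OR of terms) = AND of negations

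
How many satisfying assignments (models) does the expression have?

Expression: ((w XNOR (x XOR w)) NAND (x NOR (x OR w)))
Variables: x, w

Satisfying assignments: (0,1), (1,0), (1,1)
Count: 3 out of 4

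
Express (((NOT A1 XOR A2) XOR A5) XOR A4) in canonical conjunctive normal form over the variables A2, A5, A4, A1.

(A2 OR A5 OR A4 OR NOT A1) AND (A2 OR A5 OR NOT A4 OR A1) AND (A2 OR NOT A5 OR A4 OR A1) AND (A2 OR NOT A5 OR NOT A4 OR NOT A1) AND (NOT A2 OR A5 OR A4 OR A1) AND (NOT A2 OR A5 OR NOT A4 OR NOT A1) AND (NOT A2 OR NOT A5 OR A4 OR NOT A1) AND (NOT A2 OR NOT A5 OR NOT A4 OR A1)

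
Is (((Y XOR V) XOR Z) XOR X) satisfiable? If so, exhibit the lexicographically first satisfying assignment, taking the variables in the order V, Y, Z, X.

V=0, Y=0, Z=0, X=1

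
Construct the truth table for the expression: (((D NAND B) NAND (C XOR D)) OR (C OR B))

C | B | D | Output
------------------
0 | 0 | 0 | 1
0 | 0 | 1 | 0
0 | 1 | 0 | 1
0 | 1 | 1 | 1
1 | 0 | 0 | 1
1 | 0 | 1 | 1
1 | 1 | 0 | 1
1 | 1 | 1 | 1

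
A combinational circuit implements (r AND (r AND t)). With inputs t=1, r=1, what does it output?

Substituting: (1 AND (1 AND 1))
= 1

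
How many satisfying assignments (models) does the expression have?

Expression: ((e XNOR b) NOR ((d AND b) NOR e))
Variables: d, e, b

Satisfying assignments: (0,1,0), (1,0,1), (1,1,0)
Count: 3 out of 8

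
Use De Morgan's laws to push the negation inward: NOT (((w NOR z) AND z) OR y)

NOT ((w NOR z) AND z) AND NOT y
De Morgan's: NOT(OR of terms) = AND of negations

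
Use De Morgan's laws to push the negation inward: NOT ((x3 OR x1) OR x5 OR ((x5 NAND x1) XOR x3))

NOT (x3 OR x1) AND NOT x5 AND NOT ((x5 NAND x1) XOR x3)
De Morgan's: NOT(OR of terms) = AND of negations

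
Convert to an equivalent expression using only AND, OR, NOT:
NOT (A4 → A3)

A4 AND NOT A3
(Negated implication: NOT(A → B) = A AND NOT B)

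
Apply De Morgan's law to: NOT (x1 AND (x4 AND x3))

NOT x1 OR NOT (x4 AND x3)
De Morgan's: NOT(AND of terms) = OR of negations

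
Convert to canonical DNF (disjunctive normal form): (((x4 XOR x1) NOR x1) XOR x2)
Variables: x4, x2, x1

(NOT x4 AND NOT x2 AND NOT x1) OR (NOT x4 AND x2 AND x1) OR (x4 AND x2 AND NOT x1) OR (x4 AND x2 AND x1)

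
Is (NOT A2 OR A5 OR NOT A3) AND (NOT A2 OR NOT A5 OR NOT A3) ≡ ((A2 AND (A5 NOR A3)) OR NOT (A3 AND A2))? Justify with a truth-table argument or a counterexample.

Yes, they are equivalent — the two output columns agree on all 8 assignments:
A2 | A5 | A3 | Expression 1 | Expression 2
------------------------------------------
0 | 0 | 0 | 1 | 1
0 | 0 | 1 | 1 | 1
0 | 1 | 0 | 1 | 1
0 | 1 | 1 | 1 | 1
1 | 0 | 0 | 1 | 1
1 | 0 | 1 | 0 | 0
1 | 1 | 0 | 1 | 1
1 | 1 | 1 | 0 | 0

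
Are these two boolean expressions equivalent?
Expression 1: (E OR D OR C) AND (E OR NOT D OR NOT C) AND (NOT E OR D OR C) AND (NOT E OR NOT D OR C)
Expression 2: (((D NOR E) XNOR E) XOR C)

Yes, they are equivalent — the two output columns agree on all 8 assignments:
E | D | C | Expression 1 | Expression 2
---------------------------------------
0 | 0 | 0 | 0 | 0
0 | 0 | 1 | 1 | 1
0 | 1 | 0 | 1 | 1
0 | 1 | 1 | 0 | 0
1 | 0 | 0 | 0 | 0
1 | 0 | 1 | 1 | 1
1 | 1 | 0 | 0 | 0
1 | 1 | 1 | 1 | 1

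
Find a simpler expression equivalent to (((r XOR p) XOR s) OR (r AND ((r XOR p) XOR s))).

By absorption (E OR (E AND v) = E):
= ((r XOR p) XOR s)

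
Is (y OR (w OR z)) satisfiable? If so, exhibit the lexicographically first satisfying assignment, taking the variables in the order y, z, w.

y=0, z=0, w=1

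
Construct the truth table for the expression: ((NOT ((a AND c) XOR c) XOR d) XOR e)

d | e | c | a | Output
----------------------
0 | 0 | 0 | 0 | 1
0 | 0 | 0 | 1 | 1
0 | 0 | 1 | 0 | 0
0 | 0 | 1 | 1 | 1
0 | 1 | 0 | 0 | 0
0 | 1 | 0 | 1 | 0
0 | 1 | 1 | 0 | 1
0 | 1 | 1 | 1 | 0
1 | 0 | 0 | 0 | 0
1 | 0 | 0 | 1 | 0
1 | 0 | 1 | 0 | 1
1 | 0 | 1 | 1 | 0
1 | 1 | 0 | 0 | 1
1 | 1 | 0 | 1 | 1
1 | 1 | 1 | 0 | 0
1 | 1 | 1 | 1 | 1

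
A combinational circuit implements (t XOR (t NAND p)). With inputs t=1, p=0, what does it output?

Substituting: (1 XOR (1 NAND 0))
= 0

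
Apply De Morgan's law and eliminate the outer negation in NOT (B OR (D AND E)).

NOT B AND NOT (D AND E)
De Morgan's: NOT(OR of terms) = AND of negations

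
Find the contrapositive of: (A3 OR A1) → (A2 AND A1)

Contrapositive: NOT (A2 AND A1) → NOT (A3 OR A1)
Note: A statement and its contrapositive are logically equivalent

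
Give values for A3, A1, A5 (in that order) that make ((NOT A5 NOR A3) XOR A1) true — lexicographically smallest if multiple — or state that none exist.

A3=0, A1=0, A5=1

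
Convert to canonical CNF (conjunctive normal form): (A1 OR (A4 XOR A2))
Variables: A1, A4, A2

(A1 OR A4 OR A2) AND (A1 OR NOT A4 OR NOT A2)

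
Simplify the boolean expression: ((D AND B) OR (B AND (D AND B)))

By absorption (E OR (E AND v) = E):
= (D AND B)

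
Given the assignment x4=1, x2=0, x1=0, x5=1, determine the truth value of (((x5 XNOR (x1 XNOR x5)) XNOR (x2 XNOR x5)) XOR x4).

Substituting: (((1 XNOR (0 XNOR 1)) XNOR (0 XNOR 1)) XOR 1)
= 0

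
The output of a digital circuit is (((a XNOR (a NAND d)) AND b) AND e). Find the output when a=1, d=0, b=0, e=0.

Substituting: (((1 XNOR (1 NAND 0)) AND 0) AND 0)
= 0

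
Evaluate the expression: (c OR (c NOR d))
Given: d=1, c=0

Substituting: (0 OR (0 NOR 1))
= 0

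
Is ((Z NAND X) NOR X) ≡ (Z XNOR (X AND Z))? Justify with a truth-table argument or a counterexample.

No. Counterexample: with Z=0, X=0, Expression 1 = 0 but Expression 2 = 1.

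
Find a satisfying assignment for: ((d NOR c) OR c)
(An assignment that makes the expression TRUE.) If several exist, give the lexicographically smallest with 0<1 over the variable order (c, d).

c=0, d=0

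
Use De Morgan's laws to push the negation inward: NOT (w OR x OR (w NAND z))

NOT w AND NOT x AND NOT (w NAND z)
De Morgan's: NOT(OR of terms) = AND of negations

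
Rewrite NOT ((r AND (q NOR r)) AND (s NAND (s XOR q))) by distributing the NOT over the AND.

NOT (r AND (q NOR r)) OR NOT (s NAND (s XOR q))
De Morgan's: NOT(AND of terms) = OR of negations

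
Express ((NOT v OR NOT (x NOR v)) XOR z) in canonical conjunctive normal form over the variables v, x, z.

(v OR x OR NOT z) AND (v OR NOT x OR NOT z) AND (NOT v OR x OR NOT z) AND (NOT v OR NOT x OR NOT z)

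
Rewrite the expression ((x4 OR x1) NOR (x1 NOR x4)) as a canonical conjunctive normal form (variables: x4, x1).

(x4 OR x1) AND (x4 OR NOT x1) AND (NOT x4 OR x1) AND (NOT x4 OR NOT x1)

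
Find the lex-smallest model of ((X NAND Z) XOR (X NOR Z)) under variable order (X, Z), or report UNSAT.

X=0, Z=1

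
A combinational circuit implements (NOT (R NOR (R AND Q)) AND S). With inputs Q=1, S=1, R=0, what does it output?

Substituting: (NOT (0 NOR (0 AND 1)) AND 1)
= 0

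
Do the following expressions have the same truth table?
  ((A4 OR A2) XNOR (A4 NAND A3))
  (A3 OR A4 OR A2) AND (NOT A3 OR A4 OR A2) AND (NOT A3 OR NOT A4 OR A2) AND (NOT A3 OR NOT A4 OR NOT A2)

Yes, they are equivalent — the two output columns agree on all 8 assignments:
A3 | A4 | A2 | Expression 1 | Expression 2
------------------------------------------
0 | 0 | 0 | 0 | 0
0 | 0 | 1 | 1 | 1
0 | 1 | 0 | 1 | 1
0 | 1 | 1 | 1 | 1
1 | 0 | 0 | 0 | 0
1 | 0 | 1 | 1 | 1
1 | 1 | 0 | 0 | 0
1 | 1 | 1 | 0 | 0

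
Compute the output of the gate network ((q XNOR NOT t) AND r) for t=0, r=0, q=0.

Substituting: ((0 XNOR NOT 0) AND 0)
= 0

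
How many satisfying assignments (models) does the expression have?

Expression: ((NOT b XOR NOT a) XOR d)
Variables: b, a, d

Satisfying assignments: (0,0,1), (0,1,0), (1,0,0), (1,1,1)
Count: 4 out of 8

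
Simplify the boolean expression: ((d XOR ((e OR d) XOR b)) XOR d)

By XOR self-cancellation ((E XOR v) XOR v = E):
= ((e OR d) XOR b)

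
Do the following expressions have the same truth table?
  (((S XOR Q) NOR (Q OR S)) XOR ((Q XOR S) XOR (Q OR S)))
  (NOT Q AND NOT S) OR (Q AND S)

Yes, they are equivalent — the two output columns agree on all 4 assignments:
Q | S | Expression 1 | Expression 2
-----------------------------------
0 | 0 | 1 | 1
0 | 1 | 0 | 0
1 | 0 | 0 | 0
1 | 1 | 1 | 1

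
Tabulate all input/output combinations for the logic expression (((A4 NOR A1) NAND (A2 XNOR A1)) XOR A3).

A3 | A1 | A2 | A4 | Output
--------------------------
0 | 0 | 0 | 0 | 0
0 | 0 | 0 | 1 | 1
0 | 0 | 1 | 0 | 1
0 | 0 | 1 | 1 | 1
0 | 1 | 0 | 0 | 1
0 | 1 | 0 | 1 | 1
0 | 1 | 1 | 0 | 1
0 | 1 | 1 | 1 | 1
1 | 0 | 0 | 0 | 1
1 | 0 | 0 | 1 | 0
1 | 0 | 1 | 0 | 0
1 | 0 | 1 | 1 | 0
1 | 1 | 0 | 0 | 0
1 | 1 | 0 | 1 | 0
1 | 1 | 1 | 0 | 0
1 | 1 | 1 | 1 | 0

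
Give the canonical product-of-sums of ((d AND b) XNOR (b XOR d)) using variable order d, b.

ΠM(1, 2, 3) = (d OR NOT b) AND (NOT d OR b) AND (NOT d OR NOT b)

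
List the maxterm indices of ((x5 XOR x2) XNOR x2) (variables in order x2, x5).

ΠM(1, 3) = (x2 OR NOT x5) AND (NOT x2 OR NOT x5)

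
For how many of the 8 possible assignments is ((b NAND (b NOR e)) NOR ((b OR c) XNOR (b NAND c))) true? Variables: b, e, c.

No assignment satisfies the expression.
Count: 0 out of 8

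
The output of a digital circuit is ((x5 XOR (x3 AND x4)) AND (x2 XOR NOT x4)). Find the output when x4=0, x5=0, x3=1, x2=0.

Substituting: ((0 XOR (1 AND 0)) AND (0 XOR NOT 0))
= 0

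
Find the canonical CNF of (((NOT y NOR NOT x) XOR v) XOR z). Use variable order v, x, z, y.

(v OR x OR z OR y) AND (v OR x OR z OR NOT y) AND (v OR NOT x OR z OR y) AND (v OR NOT x OR NOT z OR NOT y) AND (NOT v OR x OR NOT z OR y) AND (NOT v OR x OR NOT z OR NOT y) AND (NOT v OR NOT x OR z OR NOT y) AND (NOT v OR NOT x OR NOT z OR y)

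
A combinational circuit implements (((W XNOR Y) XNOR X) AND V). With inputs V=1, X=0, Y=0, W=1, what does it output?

Substituting: (((1 XNOR 0) XNOR 0) AND 1)
= 1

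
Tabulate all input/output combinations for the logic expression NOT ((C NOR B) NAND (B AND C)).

C | B | Output
--------------
0 | 0 | 0
0 | 1 | 0
1 | 0 | 0
1 | 1 | 0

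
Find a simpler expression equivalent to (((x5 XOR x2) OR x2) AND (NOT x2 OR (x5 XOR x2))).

By distribution ((E OR v) AND (E OR NOT v) = E):
= (x5 XOR x2)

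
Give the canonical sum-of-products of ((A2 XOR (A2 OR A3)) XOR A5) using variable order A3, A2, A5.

Σm(1, 3, 4, 7) = (NOT A3 AND NOT A2 AND A5) OR (NOT A3 AND A2 AND A5) OR (A3 AND NOT A2 AND NOT A5) OR (A3 AND A2 AND A5)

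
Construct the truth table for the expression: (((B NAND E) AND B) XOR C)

C | B | E | Output
------------------
0 | 0 | 0 | 0
0 | 0 | 1 | 0
0 | 1 | 0 | 1
0 | 1 | 1 | 0
1 | 0 | 0 | 1
1 | 0 | 1 | 1
1 | 1 | 0 | 0
1 | 1 | 1 | 1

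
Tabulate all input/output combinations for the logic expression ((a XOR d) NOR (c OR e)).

d | e | c | a | Output
----------------------
0 | 0 | 0 | 0 | 1
0 | 0 | 0 | 1 | 0
0 | 0 | 1 | 0 | 0
0 | 0 | 1 | 1 | 0
0 | 1 | 0 | 0 | 0
0 | 1 | 0 | 1 | 0
0 | 1 | 1 | 0 | 0
0 | 1 | 1 | 1 | 0
1 | 0 | 0 | 0 | 0
1 | 0 | 0 | 1 | 1
1 | 0 | 1 | 0 | 0
1 | 0 | 1 | 1 | 0
1 | 1 | 0 | 0 | 0
1 | 1 | 0 | 1 | 0
1 | 1 | 1 | 0 | 0
1 | 1 | 1 | 1 | 0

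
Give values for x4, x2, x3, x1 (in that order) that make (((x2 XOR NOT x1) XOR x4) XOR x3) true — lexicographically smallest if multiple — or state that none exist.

x4=0, x2=0, x3=0, x1=0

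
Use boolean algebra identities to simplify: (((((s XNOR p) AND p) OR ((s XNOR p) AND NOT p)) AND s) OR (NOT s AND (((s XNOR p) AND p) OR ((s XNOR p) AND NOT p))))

By distribution ((E AND v) OR (E AND NOT v) = E) then distribution ((E AND v) OR (E AND NOT v) = E):
= (s XNOR p)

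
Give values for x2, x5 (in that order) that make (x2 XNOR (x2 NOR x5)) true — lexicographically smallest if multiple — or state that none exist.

x2=0, x5=1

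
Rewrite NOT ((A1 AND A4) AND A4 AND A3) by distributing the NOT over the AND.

NOT (A1 AND A4) OR NOT A4 OR NOT A3
De Morgan's: NOT(AND of terms) = OR of negations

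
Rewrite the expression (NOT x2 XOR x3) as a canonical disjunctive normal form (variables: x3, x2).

(NOT x3 AND NOT x2) OR (x3 AND x2)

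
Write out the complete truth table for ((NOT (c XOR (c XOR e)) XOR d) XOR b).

c | d | b | e | Output
----------------------
0 | 0 | 0 | 0 | 1
0 | 0 | 0 | 1 | 0
0 | 0 | 1 | 0 | 0
0 | 0 | 1 | 1 | 1
0 | 1 | 0 | 0 | 0
0 | 1 | 0 | 1 | 1
0 | 1 | 1 | 0 | 1
0 | 1 | 1 | 1 | 0
1 | 0 | 0 | 0 | 1
1 | 0 | 0 | 1 | 0
1 | 0 | 1 | 0 | 0
1 | 0 | 1 | 1 | 1
1 | 1 | 0 | 0 | 0
1 | 1 | 0 | 1 | 1
1 | 1 | 1 | 0 | 1
1 | 1 | 1 | 1 | 0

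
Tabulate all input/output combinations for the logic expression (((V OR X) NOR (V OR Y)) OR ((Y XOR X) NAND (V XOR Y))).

V | X | Y | Output
------------------
0 | 0 | 0 | 1
0 | 0 | 1 | 0
0 | 1 | 0 | 1
0 | 1 | 1 | 1
1 | 0 | 0 | 1
1 | 0 | 1 | 1
1 | 1 | 0 | 0
1 | 1 | 1 | 1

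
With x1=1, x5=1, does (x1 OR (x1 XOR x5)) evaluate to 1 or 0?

Substituting: (1 OR (1 XOR 1))
= 1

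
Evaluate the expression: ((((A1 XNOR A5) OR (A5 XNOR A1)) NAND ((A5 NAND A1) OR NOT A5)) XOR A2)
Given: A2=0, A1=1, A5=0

Substituting: ((((1 XNOR 0) OR (0 XNOR 1)) NAND ((0 NAND 1) OR NOT 0)) XOR 0)
= 1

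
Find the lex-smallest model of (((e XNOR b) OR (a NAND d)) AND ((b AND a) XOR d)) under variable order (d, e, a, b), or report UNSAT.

d=0, e=0, a=1, b=1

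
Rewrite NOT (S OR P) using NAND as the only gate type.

(((S NAND S) NAND (P NAND P)) NAND ((S NAND S) NAND (P NAND P)))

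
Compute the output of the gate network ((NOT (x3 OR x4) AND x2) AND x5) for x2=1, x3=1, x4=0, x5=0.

Substituting: ((NOT (1 OR 0) AND 1) AND 0)
= 0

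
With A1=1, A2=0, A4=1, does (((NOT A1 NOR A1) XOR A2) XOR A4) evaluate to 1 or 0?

Substituting: (((NOT 1 NOR 1) XOR 0) XOR 1)
= 1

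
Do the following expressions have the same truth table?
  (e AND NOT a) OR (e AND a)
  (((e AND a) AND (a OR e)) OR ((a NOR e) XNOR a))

Yes, they are equivalent — the two output columns agree on all 4 assignments:
e | a | Expression 1 | Expression 2
-----------------------------------
0 | 0 | 0 | 0
0 | 1 | 0 | 0
1 | 0 | 1 | 1
1 | 1 | 1 | 1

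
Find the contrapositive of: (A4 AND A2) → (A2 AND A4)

Contrapositive: NOT (A2 AND A4) → NOT (A4 AND A2)
Note: A statement and its contrapositive are logically equivalent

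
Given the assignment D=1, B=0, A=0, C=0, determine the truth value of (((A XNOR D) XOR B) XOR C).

Substituting: (((0 XNOR 1) XOR 0) XOR 0)
= 0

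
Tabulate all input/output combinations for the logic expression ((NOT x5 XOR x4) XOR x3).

x4 | x5 | x3 | Output
---------------------
0 | 0 | 0 | 1
0 | 0 | 1 | 0
0 | 1 | 0 | 0
0 | 1 | 1 | 1
1 | 0 | 0 | 0
1 | 0 | 1 | 1
1 | 1 | 0 | 1
1 | 1 | 1 | 0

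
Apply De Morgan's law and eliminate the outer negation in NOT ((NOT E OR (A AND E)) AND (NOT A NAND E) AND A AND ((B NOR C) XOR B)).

NOT (NOT E OR (A AND E)) OR NOT (NOT A NAND E) OR NOT A OR NOT ((B NOR C) XOR B)
De Morgan's: NOT(AND of terms) = OR of negations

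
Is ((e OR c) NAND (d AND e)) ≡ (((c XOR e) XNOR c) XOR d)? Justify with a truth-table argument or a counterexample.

No. Counterexample: with c=0, d=0, e=1, Expression 1 = 1 but Expression 2 = 0.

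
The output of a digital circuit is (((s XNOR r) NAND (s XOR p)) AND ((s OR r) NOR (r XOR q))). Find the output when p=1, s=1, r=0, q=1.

Substituting: (((1 XNOR 0) NAND (1 XOR 1)) AND ((1 OR 0) NOR (0 XOR 1)))
= 0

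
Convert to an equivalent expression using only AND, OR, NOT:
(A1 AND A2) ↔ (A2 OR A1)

((A1 AND A2) AND (A2 OR A1)) OR (NOT (A1 AND A2) AND NOT (A2 OR A1))
(Biconditional = both true or both false)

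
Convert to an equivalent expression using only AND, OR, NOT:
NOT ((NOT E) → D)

(NOT E) AND NOT D
(Negated implication: NOT(A → B) = A AND NOT B)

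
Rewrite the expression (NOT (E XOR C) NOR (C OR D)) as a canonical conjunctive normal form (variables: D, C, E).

(D OR C OR E) AND (D OR NOT C OR E) AND (D OR NOT C OR NOT E) AND (NOT D OR C OR E) AND (NOT D OR C OR NOT E) AND (NOT D OR NOT C OR E) AND (NOT D OR NOT C OR NOT E)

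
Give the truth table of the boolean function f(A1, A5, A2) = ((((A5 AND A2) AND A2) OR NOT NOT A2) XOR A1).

A1 | A5 | A2 | Output
---------------------
0 | 0 | 0 | 0
0 | 0 | 1 | 1
0 | 1 | 0 | 0
0 | 1 | 1 | 1
1 | 0 | 0 | 1
1 | 0 | 1 | 0
1 | 1 | 0 | 1
1 | 1 | 1 | 0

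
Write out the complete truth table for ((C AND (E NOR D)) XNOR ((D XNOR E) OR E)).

E | C | D | Output
------------------
0 | 0 | 0 | 0
0 | 0 | 1 | 1
0 | 1 | 0 | 1
0 | 1 | 1 | 1
1 | 0 | 0 | 0
1 | 0 | 1 | 0
1 | 1 | 0 | 0
1 | 1 | 1 | 0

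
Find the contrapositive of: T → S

Contrapositive: NOT S → NOT T
Note: A statement and its contrapositive are logically equivalent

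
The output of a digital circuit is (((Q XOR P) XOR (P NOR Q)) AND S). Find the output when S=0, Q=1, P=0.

Substituting: (((1 XOR 0) XOR (0 NOR 1)) AND 0)
= 0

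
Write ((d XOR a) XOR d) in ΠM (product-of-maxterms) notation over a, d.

ΠM(0, 1) = (a OR d) AND (a OR NOT d)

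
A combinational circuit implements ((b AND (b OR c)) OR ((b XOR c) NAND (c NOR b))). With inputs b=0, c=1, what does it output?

Substituting: ((0 AND (0 OR 1)) OR ((0 XOR 1) NAND (1 NOR 0)))
= 1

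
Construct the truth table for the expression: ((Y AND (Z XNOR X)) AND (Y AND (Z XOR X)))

X | Y | Z | Output
------------------
0 | 0 | 0 | 0
0 | 0 | 1 | 0
0 | 1 | 0 | 0
0 | 1 | 1 | 0
1 | 0 | 0 | 0
1 | 0 | 1 | 0
1 | 1 | 0 | 0
1 | 1 | 1 | 0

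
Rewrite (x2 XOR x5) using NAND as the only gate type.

((x2 NAND (x2 NAND x5)) NAND (x5 NAND (x2 NAND x5)))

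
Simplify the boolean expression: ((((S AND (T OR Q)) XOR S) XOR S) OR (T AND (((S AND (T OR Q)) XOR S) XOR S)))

By absorption (E OR (E AND v) = E) then XOR self-cancellation ((E XOR v) XOR v = E):
= (S AND (T OR Q))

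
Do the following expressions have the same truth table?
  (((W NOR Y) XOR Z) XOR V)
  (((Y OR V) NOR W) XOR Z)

No. Counterexample: with Y=0, Z=0, V=1, W=1, Expression 1 = 1 but Expression 2 = 0.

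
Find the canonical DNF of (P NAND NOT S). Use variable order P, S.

(NOT P AND NOT S) OR (NOT P AND S) OR (P AND S)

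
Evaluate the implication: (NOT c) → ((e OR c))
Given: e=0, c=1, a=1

Antecedent (NOT c) = 0; consequent ((e OR c)) = 1.
0 → 1 = 1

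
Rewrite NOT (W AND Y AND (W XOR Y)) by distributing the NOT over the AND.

NOT W OR NOT Y OR NOT (W XOR Y)
De Morgan's: NOT(AND of terms) = OR of negations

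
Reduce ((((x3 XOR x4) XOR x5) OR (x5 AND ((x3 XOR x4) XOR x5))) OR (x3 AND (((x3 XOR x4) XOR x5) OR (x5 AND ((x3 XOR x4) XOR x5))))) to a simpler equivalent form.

By absorption (E OR (E AND v) = E) then absorption (E OR (E AND v) = E):
= ((x3 XOR x4) XOR x5)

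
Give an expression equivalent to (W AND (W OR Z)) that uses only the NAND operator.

((W NAND ((W NAND W) NAND (Z NAND Z))) NAND (W NAND ((W NAND W) NAND (Z NAND Z))))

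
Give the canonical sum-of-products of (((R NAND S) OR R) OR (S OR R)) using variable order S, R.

Σm(0, 1, 2, 3) = (NOT S AND NOT R) OR (NOT S AND R) OR (S AND NOT R) OR (S AND R)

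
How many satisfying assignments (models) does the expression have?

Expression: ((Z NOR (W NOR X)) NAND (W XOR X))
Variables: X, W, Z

Satisfying assignments: (0,0,0), (0,0,1), (0,1,1), (1,0,1), (1,1,0), (1,1,1)
Count: 6 out of 8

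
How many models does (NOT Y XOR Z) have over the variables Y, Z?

Satisfying assignments: (0,0), (1,1)
Count: 2 out of 4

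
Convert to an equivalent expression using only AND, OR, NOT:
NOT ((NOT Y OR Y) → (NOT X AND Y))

(NOT Y OR Y) AND NOT (NOT X AND Y)
(Negated implication: NOT(A → B) = A AND NOT B)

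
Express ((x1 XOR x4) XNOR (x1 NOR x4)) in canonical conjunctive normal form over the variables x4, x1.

(x4 OR x1) AND (x4 OR NOT x1) AND (NOT x4 OR x1)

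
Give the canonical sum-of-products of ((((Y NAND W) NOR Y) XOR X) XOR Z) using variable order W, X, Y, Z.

Σm(1, 3, 4, 6, 9, 11, 12, 14) = (NOT W AND NOT X AND NOT Y AND Z) OR (NOT W AND NOT X AND Y AND Z) OR (NOT W AND X AND NOT Y AND NOT Z) OR (NOT W AND X AND Y AND NOT Z) OR (W AND NOT X AND NOT Y AND Z) OR (W AND NOT X AND Y AND Z) OR (W AND X AND NOT Y AND NOT Z) OR (W AND X AND Y AND NOT Z)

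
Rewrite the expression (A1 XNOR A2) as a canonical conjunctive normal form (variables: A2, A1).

(A2 OR NOT A1) AND (NOT A2 OR A1)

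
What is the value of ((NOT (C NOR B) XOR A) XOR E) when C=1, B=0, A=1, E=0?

Substituting: ((NOT (1 NOR 0) XOR 1) XOR 0)
= 0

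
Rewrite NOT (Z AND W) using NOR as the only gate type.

(((Z NOR Z) NOR (W NOR W)) NOR ((Z NOR Z) NOR (W NOR W)))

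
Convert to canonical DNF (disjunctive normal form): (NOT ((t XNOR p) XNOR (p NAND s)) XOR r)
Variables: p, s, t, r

(NOT p AND NOT s AND NOT t AND r) OR (NOT p AND NOT s AND t AND NOT r) OR (NOT p AND s AND NOT t AND r) OR (NOT p AND s AND t AND NOT r) OR (p AND NOT s AND NOT t AND NOT r) OR (p AND NOT s AND t AND r) OR (p AND s AND NOT t AND r) OR (p AND s AND t AND NOT r)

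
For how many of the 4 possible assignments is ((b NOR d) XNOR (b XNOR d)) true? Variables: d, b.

Satisfying assignments: (0,0), (0,1), (1,0)
Count: 3 out of 4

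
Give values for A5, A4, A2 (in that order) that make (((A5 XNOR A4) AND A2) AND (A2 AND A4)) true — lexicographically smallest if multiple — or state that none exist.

A5=1, A4=1, A2=1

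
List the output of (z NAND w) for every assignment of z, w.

z | w | Output
--------------
0 | 0 | 1
0 | 1 | 1
1 | 0 | 1
1 | 1 | 0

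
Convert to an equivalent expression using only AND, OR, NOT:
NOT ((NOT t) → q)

(NOT t) AND NOT q
(Negated implication: NOT(A → B) = A AND NOT B)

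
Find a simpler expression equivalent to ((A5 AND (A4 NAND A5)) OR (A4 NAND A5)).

By absorption (E OR (E AND v) = E):
= (A4 NAND A5)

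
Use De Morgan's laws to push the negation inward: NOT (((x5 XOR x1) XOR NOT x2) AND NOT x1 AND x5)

NOT ((x5 XOR x1) XOR NOT x2) OR x1 OR NOT x5
De Morgan's: NOT(AND of terms) = OR of negations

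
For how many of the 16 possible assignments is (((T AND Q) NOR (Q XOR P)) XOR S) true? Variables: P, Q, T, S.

Satisfying assignments: (0,0,0,0), (0,0,1,0), (0,1,0,1), (0,1,1,1), (1,0,0,1), (1,0,1,1), (1,1,0,0), (1,1,1,1)
Count: 8 out of 16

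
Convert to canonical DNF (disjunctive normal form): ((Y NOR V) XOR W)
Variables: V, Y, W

(NOT V AND NOT Y AND NOT W) OR (NOT V AND Y AND W) OR (V AND NOT Y AND W) OR (V AND Y AND W)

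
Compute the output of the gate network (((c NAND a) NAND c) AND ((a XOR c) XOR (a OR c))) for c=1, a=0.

Substituting: (((1 NAND 0) NAND 1) AND ((0 XOR 1) XOR (0 OR 1)))
= 0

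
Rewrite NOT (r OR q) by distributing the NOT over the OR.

NOT r AND NOT q
De Morgan's: NOT(OR of terms) = AND of negations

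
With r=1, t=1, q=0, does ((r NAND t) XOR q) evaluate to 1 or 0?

Substituting: ((1 NAND 1) XOR 0)
= 0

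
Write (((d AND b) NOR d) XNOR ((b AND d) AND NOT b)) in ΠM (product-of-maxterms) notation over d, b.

ΠM(0, 1) = (d OR b) AND (d OR NOT b)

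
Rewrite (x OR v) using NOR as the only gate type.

((x NOR v) NOR (x NOR v))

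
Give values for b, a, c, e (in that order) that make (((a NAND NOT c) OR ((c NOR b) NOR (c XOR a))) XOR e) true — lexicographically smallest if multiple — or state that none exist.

b=0, a=0, c=0, e=0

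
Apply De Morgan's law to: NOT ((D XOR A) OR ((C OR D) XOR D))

NOT (D XOR A) AND NOT ((C OR D) XOR D)
De Morgan's: NOT(OR of terms) = AND of negations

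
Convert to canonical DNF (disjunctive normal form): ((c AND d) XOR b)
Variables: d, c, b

(NOT d AND NOT c AND b) OR (NOT d AND c AND b) OR (d AND NOT c AND b) OR (d AND c AND NOT b)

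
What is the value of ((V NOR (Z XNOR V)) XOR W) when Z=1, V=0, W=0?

Substituting: ((0 NOR (1 XNOR 0)) XOR 0)
= 1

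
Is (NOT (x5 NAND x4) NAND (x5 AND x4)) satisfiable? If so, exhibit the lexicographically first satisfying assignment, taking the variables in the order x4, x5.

x4=0, x5=0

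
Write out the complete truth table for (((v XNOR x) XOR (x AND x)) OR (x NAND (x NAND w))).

x | v | w | Output
------------------
0 | 0 | 0 | 1
0 | 0 | 1 | 1
0 | 1 | 0 | 1
0 | 1 | 1 | 1
1 | 0 | 0 | 1
1 | 0 | 1 | 1
1 | 1 | 0 | 0
1 | 1 | 1 | 1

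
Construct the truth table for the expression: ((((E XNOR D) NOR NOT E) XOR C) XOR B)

C | D | E | B | Output
----------------------
0 | 0 | 0 | 0 | 0
0 | 0 | 0 | 1 | 1
0 | 0 | 1 | 0 | 1
0 | 0 | 1 | 1 | 0
0 | 1 | 0 | 0 | 0
0 | 1 | 0 | 1 | 1
0 | 1 | 1 | 0 | 0
0 | 1 | 1 | 1 | 1
1 | 0 | 0 | 0 | 1
1 | 0 | 0 | 1 | 0
1 | 0 | 1 | 0 | 0
1 | 0 | 1 | 1 | 1
1 | 1 | 0 | 0 | 1
1 | 1 | 0 | 1 | 0
1 | 1 | 1 | 0 | 1
1 | 1 | 1 | 1 | 0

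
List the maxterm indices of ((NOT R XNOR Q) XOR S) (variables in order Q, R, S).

ΠM(0, 3, 5, 6) = (Q OR R OR S) AND (Q OR NOT R OR NOT S) AND (NOT Q OR R OR NOT S) AND (NOT Q OR NOT R OR S)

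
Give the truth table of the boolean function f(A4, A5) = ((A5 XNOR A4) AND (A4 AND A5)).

A4 | A5 | Output
----------------
0 | 0 | 0
0 | 1 | 0
1 | 0 | 0
1 | 1 | 1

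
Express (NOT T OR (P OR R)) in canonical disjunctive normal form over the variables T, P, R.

(NOT T AND NOT P AND NOT R) OR (NOT T AND NOT P AND R) OR (NOT T AND P AND NOT R) OR (NOT T AND P AND R) OR (T AND NOT P AND R) OR (T AND P AND NOT R) OR (T AND P AND R)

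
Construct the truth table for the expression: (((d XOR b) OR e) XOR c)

b | d | c | e | Output
----------------------
0 | 0 | 0 | 0 | 0
0 | 0 | 0 | 1 | 1
0 | 0 | 1 | 0 | 1
0 | 0 | 1 | 1 | 0
0 | 1 | 0 | 0 | 1
0 | 1 | 0 | 1 | 1
0 | 1 | 1 | 0 | 0
0 | 1 | 1 | 1 | 0
1 | 0 | 0 | 0 | 1
1 | 0 | 0 | 1 | 1
1 | 0 | 1 | 0 | 0
1 | 0 | 1 | 1 | 0
1 | 1 | 0 | 0 | 0
1 | 1 | 0 | 1 | 1
1 | 1 | 1 | 0 | 1
1 | 1 | 1 | 1 | 0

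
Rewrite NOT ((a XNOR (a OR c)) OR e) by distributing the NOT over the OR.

NOT (a XNOR (a OR c)) AND NOT e
De Morgan's: NOT(OR of terms) = AND of negations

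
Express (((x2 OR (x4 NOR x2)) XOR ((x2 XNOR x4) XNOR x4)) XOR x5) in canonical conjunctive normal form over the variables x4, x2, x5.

(x4 OR x2 OR NOT x5) AND (x4 OR NOT x2 OR x5) AND (NOT x4 OR x2 OR x5) AND (NOT x4 OR NOT x2 OR x5)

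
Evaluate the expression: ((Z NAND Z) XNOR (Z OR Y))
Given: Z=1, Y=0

Substituting: ((1 NAND 1) XNOR (1 OR 0))
= 0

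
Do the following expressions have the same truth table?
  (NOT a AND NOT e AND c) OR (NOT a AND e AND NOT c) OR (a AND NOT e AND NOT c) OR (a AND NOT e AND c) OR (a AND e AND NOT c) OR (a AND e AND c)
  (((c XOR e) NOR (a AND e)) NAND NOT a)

Yes, they are equivalent — the two output columns agree on all 8 assignments:
a | e | c | Expression 1 | Expression 2
---------------------------------------
0 | 0 | 0 | 0 | 0
0 | 0 | 1 | 1 | 1
0 | 1 | 0 | 1 | 1
0 | 1 | 1 | 0 | 0
1 | 0 | 0 | 1 | 1
1 | 0 | 1 | 1 | 1
1 | 1 | 0 | 1 | 1
1 | 1 | 1 | 1 | 1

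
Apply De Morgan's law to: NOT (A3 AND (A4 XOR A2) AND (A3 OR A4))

NOT A3 OR NOT (A4 XOR A2) OR NOT (A3 OR A4)
De Morgan's: NOT(AND of terms) = OR of negations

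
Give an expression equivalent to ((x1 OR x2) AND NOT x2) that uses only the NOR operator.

((((x1 NOR x2) NOR (x1 NOR x2)) NOR ((x1 NOR x2) NOR (x1 NOR x2))) NOR ((x2 NOR x2) NOR (x2 NOR x2)))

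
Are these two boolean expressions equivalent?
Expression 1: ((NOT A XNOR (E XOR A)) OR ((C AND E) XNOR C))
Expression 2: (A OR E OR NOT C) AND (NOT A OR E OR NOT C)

Yes, they are equivalent — the two output columns agree on all 8 assignments:
A | E | C | Expression 1 | Expression 2
---------------------------------------
0 | 0 | 0 | 1 | 1
0 | 0 | 1 | 0 | 0
0 | 1 | 0 | 1 | 1
0 | 1 | 1 | 1 | 1
1 | 0 | 0 | 1 | 1
1 | 0 | 1 | 0 | 0
1 | 1 | 0 | 1 | 1
1 | 1 | 1 | 1 | 1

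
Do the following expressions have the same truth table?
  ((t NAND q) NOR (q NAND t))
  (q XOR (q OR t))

No. Counterexample: with q=0, t=1, Expression 1 = 0 but Expression 2 = 1.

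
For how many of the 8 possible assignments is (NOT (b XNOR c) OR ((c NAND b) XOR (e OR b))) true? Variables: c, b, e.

Satisfying assignments: (0,0,0), (0,1,0), (0,1,1), (1,0,0), (1,0,1), (1,1,0), (1,1,1)
Count: 7 out of 8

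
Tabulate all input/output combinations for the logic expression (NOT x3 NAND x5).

x5 | x3 | Output
----------------
0 | 0 | 1
0 | 1 | 1
1 | 0 | 0
1 | 1 | 1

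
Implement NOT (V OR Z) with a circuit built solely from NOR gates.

(((V NOR Z) NOR (V NOR Z)) NOR ((V NOR Z) NOR (V NOR Z)))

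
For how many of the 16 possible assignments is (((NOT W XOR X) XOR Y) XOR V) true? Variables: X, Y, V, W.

Satisfying assignments: (0,0,0,0), (0,0,1,1), (0,1,0,1), (0,1,1,0), (1,0,0,1), (1,0,1,0), (1,1,0,0), (1,1,1,1)
Count: 8 out of 16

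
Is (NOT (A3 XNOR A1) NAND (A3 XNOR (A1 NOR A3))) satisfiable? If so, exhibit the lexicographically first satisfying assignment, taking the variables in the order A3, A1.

A3=0, A1=0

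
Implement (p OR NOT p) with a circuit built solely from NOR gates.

((p NOR (p NOR p)) NOR (p NOR (p NOR p)))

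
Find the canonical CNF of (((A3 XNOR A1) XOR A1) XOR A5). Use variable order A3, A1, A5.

(A3 OR A1 OR NOT A5) AND (A3 OR NOT A1 OR NOT A5) AND (NOT A3 OR A1 OR A5) AND (NOT A3 OR NOT A1 OR A5)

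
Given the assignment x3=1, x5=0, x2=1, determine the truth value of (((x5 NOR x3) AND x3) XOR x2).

Substituting: (((0 NOR 1) AND 1) XOR 1)
= 1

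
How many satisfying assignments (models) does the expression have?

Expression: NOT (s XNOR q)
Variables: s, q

Satisfying assignments: (0,1), (1,0)
Count: 2 out of 4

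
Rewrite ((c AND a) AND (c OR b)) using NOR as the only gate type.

((((c NOR c) NOR (a NOR a)) NOR ((c NOR c) NOR (a NOR a))) NOR (((c NOR b) NOR (c NOR b)) NOR ((c NOR b) NOR (c NOR b))))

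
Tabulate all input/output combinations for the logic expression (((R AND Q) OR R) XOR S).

Q | R | S | Output
------------------
0 | 0 | 0 | 0
0 | 0 | 1 | 1
0 | 1 | 0 | 1
0 | 1 | 1 | 0
1 | 0 | 0 | 0
1 | 0 | 1 | 1
1 | 1 | 0 | 1
1 | 1 | 1 | 0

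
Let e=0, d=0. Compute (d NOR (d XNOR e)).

Substituting: (0 NOR (0 XNOR 0))
= 0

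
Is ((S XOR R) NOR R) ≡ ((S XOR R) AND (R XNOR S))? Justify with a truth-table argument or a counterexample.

No. Counterexample: with S=0, R=0, Expression 1 = 1 but Expression 2 = 0.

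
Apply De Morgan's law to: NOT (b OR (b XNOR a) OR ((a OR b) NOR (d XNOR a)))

NOT b AND NOT (b XNOR a) AND NOT ((a OR b) NOR (d XNOR a))
De Morgan's: NOT(OR of terms) = AND of negations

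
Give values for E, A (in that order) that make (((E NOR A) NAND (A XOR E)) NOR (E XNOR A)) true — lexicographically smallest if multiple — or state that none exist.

UNSATISFIABLE - no assignment makes this expression true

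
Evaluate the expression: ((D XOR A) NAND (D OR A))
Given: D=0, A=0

Substituting: ((0 XOR 0) NAND (0 OR 0))
= 1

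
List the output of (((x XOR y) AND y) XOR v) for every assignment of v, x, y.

v | x | y | Output
------------------
0 | 0 | 0 | 0
0 | 0 | 1 | 1
0 | 1 | 0 | 0
0 | 1 | 1 | 0
1 | 0 | 0 | 1
1 | 0 | 1 | 0
1 | 1 | 0 | 1
1 | 1 | 1 | 1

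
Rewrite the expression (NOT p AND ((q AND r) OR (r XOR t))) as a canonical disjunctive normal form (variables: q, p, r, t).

(NOT q AND NOT p AND NOT r AND t) OR (NOT q AND NOT p AND r AND NOT t) OR (q AND NOT p AND NOT r AND t) OR (q AND NOT p AND r AND NOT t) OR (q AND NOT p AND r AND t)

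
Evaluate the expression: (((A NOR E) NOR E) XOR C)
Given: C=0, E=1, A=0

Substituting: (((0 NOR 1) NOR 1) XOR 0)
= 0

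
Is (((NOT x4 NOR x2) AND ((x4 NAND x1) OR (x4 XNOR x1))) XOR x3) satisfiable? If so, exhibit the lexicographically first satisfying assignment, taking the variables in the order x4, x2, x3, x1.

x4=0, x2=0, x3=1, x1=0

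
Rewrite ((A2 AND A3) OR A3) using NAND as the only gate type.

((((A2 NAND A3) NAND (A2 NAND A3)) NAND ((A2 NAND A3) NAND (A2 NAND A3))) NAND (A3 NAND A3))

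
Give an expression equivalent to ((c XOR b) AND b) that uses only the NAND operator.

((((c NAND (c NAND b)) NAND (b NAND (c NAND b))) NAND b) NAND (((c NAND (c NAND b)) NAND (b NAND (c NAND b))) NAND b))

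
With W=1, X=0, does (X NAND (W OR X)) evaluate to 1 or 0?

Substituting: (0 NAND (1 OR 0))
= 1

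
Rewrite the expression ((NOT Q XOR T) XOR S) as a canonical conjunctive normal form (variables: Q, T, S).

(Q OR T OR NOT S) AND (Q OR NOT T OR S) AND (NOT Q OR T OR S) AND (NOT Q OR NOT T OR NOT S)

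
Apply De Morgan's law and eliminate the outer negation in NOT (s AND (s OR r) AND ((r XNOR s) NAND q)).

NOT s OR NOT (s OR r) OR NOT ((r XNOR s) NAND q)
De Morgan's: NOT(AND of terms) = OR of negations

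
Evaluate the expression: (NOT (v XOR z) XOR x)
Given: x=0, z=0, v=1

Substituting: (NOT (1 XOR 0) XOR 0)
= 0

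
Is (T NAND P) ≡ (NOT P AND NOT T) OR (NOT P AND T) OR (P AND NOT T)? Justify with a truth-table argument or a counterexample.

Yes, they are equivalent — the two output columns agree on all 4 assignments:
P | T | Expression 1 | Expression 2
-----------------------------------
0 | 0 | 1 | 1
0 | 1 | 1 | 1
1 | 0 | 1 | 1
1 | 1 | 0 | 0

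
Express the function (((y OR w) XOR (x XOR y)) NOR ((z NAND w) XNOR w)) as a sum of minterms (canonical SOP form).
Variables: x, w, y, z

Σm(0, 1, 2, 3, 7, 13) = (NOT x AND NOT w AND NOT y AND NOT z) OR (NOT x AND NOT w AND NOT y AND z) OR (NOT x AND NOT w AND y AND NOT z) OR (NOT x AND NOT w AND y AND z) OR (NOT x AND w AND y AND z) OR (x AND w AND NOT y AND z)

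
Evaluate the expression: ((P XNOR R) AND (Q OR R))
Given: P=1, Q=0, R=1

Substituting: ((1 XNOR 1) AND (0 OR 1))
= 1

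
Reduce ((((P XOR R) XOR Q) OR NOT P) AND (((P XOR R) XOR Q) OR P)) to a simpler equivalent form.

By distribution ((E OR v) AND (E OR NOT v) = E):
= ((P XOR R) XOR Q)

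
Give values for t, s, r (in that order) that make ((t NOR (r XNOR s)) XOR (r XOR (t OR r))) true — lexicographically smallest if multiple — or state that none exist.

t=0, s=0, r=1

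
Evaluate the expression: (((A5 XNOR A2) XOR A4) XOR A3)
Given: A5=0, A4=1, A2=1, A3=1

Substituting: (((0 XNOR 1) XOR 1) XOR 1)
= 0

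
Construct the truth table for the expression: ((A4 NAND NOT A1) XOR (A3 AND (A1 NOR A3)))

A4 | A1 | A3 | Output
---------------------
0 | 0 | 0 | 1
0 | 0 | 1 | 1
0 | 1 | 0 | 1
0 | 1 | 1 | 1
1 | 0 | 0 | 0
1 | 0 | 1 | 0
1 | 1 | 0 | 1
1 | 1 | 1 | 1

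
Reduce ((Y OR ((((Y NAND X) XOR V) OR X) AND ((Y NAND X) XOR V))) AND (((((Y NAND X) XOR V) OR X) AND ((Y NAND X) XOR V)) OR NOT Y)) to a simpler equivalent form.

By distribution ((E OR v) AND (E OR NOT v) = E) then absorption (E AND (E OR v) = E):
= ((Y NAND X) XOR V)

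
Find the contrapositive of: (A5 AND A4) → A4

Contrapositive: NOT A4 → NOT (A5 AND A4)
Note: A statement and its contrapositive are logically equivalent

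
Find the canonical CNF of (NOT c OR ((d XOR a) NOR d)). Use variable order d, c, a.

(d OR NOT c OR NOT a) AND (NOT d OR NOT c OR a) AND (NOT d OR NOT c OR NOT a)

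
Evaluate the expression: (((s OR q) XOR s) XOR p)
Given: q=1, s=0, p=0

Substituting: (((0 OR 1) XOR 0) XOR 0)
= 1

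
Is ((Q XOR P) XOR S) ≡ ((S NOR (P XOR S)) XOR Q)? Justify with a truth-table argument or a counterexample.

No. Counterexample: with Q=0, P=0, S=0, Expression 1 = 0 but Expression 2 = 1.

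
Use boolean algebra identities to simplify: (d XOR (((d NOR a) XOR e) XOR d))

By XOR self-cancellation ((E XOR v) XOR v = E):
= ((d NOR a) XOR e)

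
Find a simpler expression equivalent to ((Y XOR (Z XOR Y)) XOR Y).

By XOR self-cancellation ((E XOR v) XOR v = E):
= (Z XOR Y)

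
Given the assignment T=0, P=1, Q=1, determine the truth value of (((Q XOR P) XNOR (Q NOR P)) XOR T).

Substituting: (((1 XOR 1) XNOR (1 NOR 1)) XOR 0)
= 1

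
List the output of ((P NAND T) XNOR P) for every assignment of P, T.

P | T | Output
--------------
0 | 0 | 0
0 | 1 | 0
1 | 0 | 1
1 | 1 | 0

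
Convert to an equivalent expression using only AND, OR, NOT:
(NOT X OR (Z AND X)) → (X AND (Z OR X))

NOT (NOT X OR (Z AND X)) OR (X AND (Z OR X))
(Implication elimination: A → B = NOT A OR B)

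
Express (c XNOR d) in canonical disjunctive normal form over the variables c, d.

(NOT c AND NOT d) OR (c AND d)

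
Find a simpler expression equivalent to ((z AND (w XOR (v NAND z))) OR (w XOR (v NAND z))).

By absorption (E OR (E AND v) = E):
= (w XOR (v NAND z))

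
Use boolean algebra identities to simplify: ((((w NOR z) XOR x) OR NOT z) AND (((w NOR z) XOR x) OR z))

By distribution ((E OR v) AND (E OR NOT v) = E):
= ((w NOR z) XOR x)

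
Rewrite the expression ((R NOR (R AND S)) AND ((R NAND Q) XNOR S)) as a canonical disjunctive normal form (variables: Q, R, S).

(NOT Q AND NOT R AND S) OR (Q AND NOT R AND S)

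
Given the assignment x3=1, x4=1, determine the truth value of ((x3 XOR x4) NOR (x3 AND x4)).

Substituting: ((1 XOR 1) NOR (1 AND 1))
= 0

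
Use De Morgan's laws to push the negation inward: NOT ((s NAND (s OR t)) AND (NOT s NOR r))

NOT (s NAND (s OR t)) OR NOT (NOT s NOR r)
De Morgan's: NOT(AND of terms) = OR of negations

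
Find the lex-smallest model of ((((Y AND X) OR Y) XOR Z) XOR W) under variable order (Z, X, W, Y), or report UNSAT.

Z=0, X=0, W=0, Y=1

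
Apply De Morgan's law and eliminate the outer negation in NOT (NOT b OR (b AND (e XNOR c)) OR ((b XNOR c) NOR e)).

b AND NOT (b AND (e XNOR c)) AND NOT ((b XNOR c) NOR e)
De Morgan's: NOT(OR of terms) = AND of negations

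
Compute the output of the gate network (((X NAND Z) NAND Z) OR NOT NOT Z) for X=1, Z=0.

Substituting: (((1 NAND 0) NAND 0) OR NOT NOT 0)
= 1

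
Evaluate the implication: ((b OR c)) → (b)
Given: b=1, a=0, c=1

Antecedent ((b OR c)) = 1; consequent (b) = 1.
1 → 1 = 1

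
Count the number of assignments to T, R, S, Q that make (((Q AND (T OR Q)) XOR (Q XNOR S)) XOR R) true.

Satisfying assignments: (0,0,0,0), (0,0,0,1), (0,1,1,0), (0,1,1,1), (1,0,0,0), (1,0,0,1), (1,1,1,0), (1,1,1,1)
Count: 8 out of 16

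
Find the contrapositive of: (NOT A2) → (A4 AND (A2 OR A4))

Contrapositive: NOT (A4 AND (A2 OR A4)) → A2
Note: A statement and its contrapositive are logically equivalent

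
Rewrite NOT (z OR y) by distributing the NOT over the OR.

NOT z AND NOT y
De Morgan's: NOT(OR of terms) = AND of negations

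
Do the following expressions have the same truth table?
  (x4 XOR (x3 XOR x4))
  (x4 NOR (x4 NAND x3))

No. Counterexample: with x4=0, x3=1, Expression 1 = 1 but Expression 2 = 0.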